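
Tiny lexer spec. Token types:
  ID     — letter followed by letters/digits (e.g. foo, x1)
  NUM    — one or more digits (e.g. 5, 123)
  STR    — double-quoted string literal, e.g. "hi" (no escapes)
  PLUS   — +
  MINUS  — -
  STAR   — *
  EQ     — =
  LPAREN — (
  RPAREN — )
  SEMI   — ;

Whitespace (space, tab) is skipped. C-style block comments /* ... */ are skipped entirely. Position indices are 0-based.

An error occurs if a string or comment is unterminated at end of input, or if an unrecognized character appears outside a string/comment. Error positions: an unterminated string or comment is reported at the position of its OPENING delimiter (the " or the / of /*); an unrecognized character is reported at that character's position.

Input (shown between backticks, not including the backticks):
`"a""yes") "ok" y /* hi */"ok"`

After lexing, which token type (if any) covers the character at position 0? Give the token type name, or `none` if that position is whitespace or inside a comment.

Answer: STR

Derivation:
pos=0: enter STRING mode
pos=0: emit STR "a" (now at pos=3)
pos=3: enter STRING mode
pos=3: emit STR "yes" (now at pos=8)
pos=8: emit RPAREN ')'
pos=10: enter STRING mode
pos=10: emit STR "ok" (now at pos=14)
pos=15: emit ID 'y' (now at pos=16)
pos=17: enter COMMENT mode (saw '/*')
exit COMMENT mode (now at pos=25)
pos=25: enter STRING mode
pos=25: emit STR "ok" (now at pos=29)
DONE. 6 tokens: [STR, STR, RPAREN, STR, ID, STR]
Position 0: char is '"' -> STR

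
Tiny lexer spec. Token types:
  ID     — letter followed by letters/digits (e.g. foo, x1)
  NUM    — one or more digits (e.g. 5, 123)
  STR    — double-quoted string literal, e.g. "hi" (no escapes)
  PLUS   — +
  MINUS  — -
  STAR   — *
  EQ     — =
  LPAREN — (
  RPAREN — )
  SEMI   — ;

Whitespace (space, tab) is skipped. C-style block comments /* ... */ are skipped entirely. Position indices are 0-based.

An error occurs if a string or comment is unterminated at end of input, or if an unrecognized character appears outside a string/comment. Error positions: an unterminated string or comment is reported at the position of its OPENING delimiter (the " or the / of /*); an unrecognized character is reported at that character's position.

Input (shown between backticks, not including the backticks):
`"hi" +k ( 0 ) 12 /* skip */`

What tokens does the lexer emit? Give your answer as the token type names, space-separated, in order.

pos=0: enter STRING mode
pos=0: emit STR "hi" (now at pos=4)
pos=5: emit PLUS '+'
pos=6: emit ID 'k' (now at pos=7)
pos=8: emit LPAREN '('
pos=10: emit NUM '0' (now at pos=11)
pos=12: emit RPAREN ')'
pos=14: emit NUM '12' (now at pos=16)
pos=17: enter COMMENT mode (saw '/*')
exit COMMENT mode (now at pos=27)
DONE. 7 tokens: [STR, PLUS, ID, LPAREN, NUM, RPAREN, NUM]

Answer: STR PLUS ID LPAREN NUM RPAREN NUM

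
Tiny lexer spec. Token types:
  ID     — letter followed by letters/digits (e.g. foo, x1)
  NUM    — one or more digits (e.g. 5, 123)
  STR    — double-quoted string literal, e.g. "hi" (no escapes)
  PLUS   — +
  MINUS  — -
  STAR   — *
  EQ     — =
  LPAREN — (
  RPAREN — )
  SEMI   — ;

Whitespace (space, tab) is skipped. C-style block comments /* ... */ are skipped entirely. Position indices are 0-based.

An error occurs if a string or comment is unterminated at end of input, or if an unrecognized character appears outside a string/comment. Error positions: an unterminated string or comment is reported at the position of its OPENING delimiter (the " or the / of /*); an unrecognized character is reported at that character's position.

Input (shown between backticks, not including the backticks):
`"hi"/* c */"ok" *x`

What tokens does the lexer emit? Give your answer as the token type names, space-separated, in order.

Answer: STR STR STAR ID

Derivation:
pos=0: enter STRING mode
pos=0: emit STR "hi" (now at pos=4)
pos=4: enter COMMENT mode (saw '/*')
exit COMMENT mode (now at pos=11)
pos=11: enter STRING mode
pos=11: emit STR "ok" (now at pos=15)
pos=16: emit STAR '*'
pos=17: emit ID 'x' (now at pos=18)
DONE. 4 tokens: [STR, STR, STAR, ID]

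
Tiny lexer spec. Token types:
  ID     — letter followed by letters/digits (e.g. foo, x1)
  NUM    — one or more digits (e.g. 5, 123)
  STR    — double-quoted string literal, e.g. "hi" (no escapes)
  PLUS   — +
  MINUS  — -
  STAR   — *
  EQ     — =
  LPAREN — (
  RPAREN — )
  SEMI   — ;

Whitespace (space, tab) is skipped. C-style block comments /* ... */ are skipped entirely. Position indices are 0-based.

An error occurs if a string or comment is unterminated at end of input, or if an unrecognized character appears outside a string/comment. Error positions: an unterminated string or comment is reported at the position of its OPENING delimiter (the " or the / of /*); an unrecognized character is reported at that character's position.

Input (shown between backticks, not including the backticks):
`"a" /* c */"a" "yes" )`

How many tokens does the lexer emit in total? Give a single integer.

Answer: 4

Derivation:
pos=0: enter STRING mode
pos=0: emit STR "a" (now at pos=3)
pos=4: enter COMMENT mode (saw '/*')
exit COMMENT mode (now at pos=11)
pos=11: enter STRING mode
pos=11: emit STR "a" (now at pos=14)
pos=15: enter STRING mode
pos=15: emit STR "yes" (now at pos=20)
pos=21: emit RPAREN ')'
DONE. 4 tokens: [STR, STR, STR, RPAREN]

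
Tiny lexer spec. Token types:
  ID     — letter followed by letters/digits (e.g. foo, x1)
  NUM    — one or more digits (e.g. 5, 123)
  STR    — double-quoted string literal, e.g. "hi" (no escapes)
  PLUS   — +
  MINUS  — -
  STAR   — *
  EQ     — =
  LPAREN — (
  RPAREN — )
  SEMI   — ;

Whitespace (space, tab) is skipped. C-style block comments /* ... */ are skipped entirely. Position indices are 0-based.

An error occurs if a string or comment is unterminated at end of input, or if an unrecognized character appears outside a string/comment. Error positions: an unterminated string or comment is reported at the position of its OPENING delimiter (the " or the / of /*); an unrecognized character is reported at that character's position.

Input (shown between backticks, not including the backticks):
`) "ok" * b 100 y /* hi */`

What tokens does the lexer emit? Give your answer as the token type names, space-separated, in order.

pos=0: emit RPAREN ')'
pos=2: enter STRING mode
pos=2: emit STR "ok" (now at pos=6)
pos=7: emit STAR '*'
pos=9: emit ID 'b' (now at pos=10)
pos=11: emit NUM '100' (now at pos=14)
pos=15: emit ID 'y' (now at pos=16)
pos=17: enter COMMENT mode (saw '/*')
exit COMMENT mode (now at pos=25)
DONE. 6 tokens: [RPAREN, STR, STAR, ID, NUM, ID]

Answer: RPAREN STR STAR ID NUM ID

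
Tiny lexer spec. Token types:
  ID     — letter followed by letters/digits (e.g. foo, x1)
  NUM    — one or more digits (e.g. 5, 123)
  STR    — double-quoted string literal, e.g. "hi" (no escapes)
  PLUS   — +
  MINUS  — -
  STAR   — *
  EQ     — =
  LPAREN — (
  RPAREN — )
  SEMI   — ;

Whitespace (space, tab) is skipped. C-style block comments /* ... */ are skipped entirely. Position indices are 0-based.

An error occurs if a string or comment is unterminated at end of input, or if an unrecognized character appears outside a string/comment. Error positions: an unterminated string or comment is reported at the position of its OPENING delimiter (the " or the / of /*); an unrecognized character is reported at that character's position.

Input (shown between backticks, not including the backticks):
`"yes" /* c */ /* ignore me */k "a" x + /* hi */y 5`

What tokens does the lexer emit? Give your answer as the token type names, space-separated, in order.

Answer: STR ID STR ID PLUS ID NUM

Derivation:
pos=0: enter STRING mode
pos=0: emit STR "yes" (now at pos=5)
pos=6: enter COMMENT mode (saw '/*')
exit COMMENT mode (now at pos=13)
pos=14: enter COMMENT mode (saw '/*')
exit COMMENT mode (now at pos=29)
pos=29: emit ID 'k' (now at pos=30)
pos=31: enter STRING mode
pos=31: emit STR "a" (now at pos=34)
pos=35: emit ID 'x' (now at pos=36)
pos=37: emit PLUS '+'
pos=39: enter COMMENT mode (saw '/*')
exit COMMENT mode (now at pos=47)
pos=47: emit ID 'y' (now at pos=48)
pos=49: emit NUM '5' (now at pos=50)
DONE. 7 tokens: [STR, ID, STR, ID, PLUS, ID, NUM]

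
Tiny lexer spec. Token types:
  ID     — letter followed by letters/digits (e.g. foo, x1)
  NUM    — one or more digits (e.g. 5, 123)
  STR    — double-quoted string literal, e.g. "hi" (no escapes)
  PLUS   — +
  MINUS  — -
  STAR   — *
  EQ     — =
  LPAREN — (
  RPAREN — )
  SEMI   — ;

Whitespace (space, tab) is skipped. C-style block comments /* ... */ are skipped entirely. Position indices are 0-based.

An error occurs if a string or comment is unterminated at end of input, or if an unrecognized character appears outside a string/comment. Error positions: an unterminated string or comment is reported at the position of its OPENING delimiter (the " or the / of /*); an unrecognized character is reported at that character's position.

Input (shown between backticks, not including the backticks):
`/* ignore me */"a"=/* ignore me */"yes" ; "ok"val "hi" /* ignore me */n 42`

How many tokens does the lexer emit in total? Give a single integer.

pos=0: enter COMMENT mode (saw '/*')
exit COMMENT mode (now at pos=15)
pos=15: enter STRING mode
pos=15: emit STR "a" (now at pos=18)
pos=18: emit EQ '='
pos=19: enter COMMENT mode (saw '/*')
exit COMMENT mode (now at pos=34)
pos=34: enter STRING mode
pos=34: emit STR "yes" (now at pos=39)
pos=40: emit SEMI ';'
pos=42: enter STRING mode
pos=42: emit STR "ok" (now at pos=46)
pos=46: emit ID 'val' (now at pos=49)
pos=50: enter STRING mode
pos=50: emit STR "hi" (now at pos=54)
pos=55: enter COMMENT mode (saw '/*')
exit COMMENT mode (now at pos=70)
pos=70: emit ID 'n' (now at pos=71)
pos=72: emit NUM '42' (now at pos=74)
DONE. 9 tokens: [STR, EQ, STR, SEMI, STR, ID, STR, ID, NUM]

Answer: 9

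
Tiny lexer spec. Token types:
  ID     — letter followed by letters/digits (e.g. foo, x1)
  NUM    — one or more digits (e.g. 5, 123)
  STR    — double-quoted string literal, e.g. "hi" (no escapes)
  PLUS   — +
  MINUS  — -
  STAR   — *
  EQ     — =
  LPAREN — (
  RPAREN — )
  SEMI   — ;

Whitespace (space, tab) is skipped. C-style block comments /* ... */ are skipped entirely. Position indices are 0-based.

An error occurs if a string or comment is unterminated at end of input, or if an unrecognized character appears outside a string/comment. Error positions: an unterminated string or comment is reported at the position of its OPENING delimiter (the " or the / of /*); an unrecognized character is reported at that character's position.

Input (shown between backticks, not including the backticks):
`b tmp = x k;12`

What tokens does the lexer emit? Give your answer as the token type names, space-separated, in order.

pos=0: emit ID 'b' (now at pos=1)
pos=2: emit ID 'tmp' (now at pos=5)
pos=6: emit EQ '='
pos=8: emit ID 'x' (now at pos=9)
pos=10: emit ID 'k' (now at pos=11)
pos=11: emit SEMI ';'
pos=12: emit NUM '12' (now at pos=14)
DONE. 7 tokens: [ID, ID, EQ, ID, ID, SEMI, NUM]

Answer: ID ID EQ ID ID SEMI NUM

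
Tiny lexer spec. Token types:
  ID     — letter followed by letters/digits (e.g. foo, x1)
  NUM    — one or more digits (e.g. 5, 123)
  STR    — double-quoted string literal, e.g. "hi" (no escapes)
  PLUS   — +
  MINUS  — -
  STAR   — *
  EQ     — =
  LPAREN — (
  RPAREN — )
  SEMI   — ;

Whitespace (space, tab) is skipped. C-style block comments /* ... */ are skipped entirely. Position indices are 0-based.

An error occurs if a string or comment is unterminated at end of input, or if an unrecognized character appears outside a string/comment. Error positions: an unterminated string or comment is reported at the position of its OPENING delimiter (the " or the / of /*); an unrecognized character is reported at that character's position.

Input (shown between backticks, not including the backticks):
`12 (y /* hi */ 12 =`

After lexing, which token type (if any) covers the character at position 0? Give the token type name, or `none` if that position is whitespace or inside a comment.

Answer: NUM

Derivation:
pos=0: emit NUM '12' (now at pos=2)
pos=3: emit LPAREN '('
pos=4: emit ID 'y' (now at pos=5)
pos=6: enter COMMENT mode (saw '/*')
exit COMMENT mode (now at pos=14)
pos=15: emit NUM '12' (now at pos=17)
pos=18: emit EQ '='
DONE. 5 tokens: [NUM, LPAREN, ID, NUM, EQ]
Position 0: char is '1' -> NUM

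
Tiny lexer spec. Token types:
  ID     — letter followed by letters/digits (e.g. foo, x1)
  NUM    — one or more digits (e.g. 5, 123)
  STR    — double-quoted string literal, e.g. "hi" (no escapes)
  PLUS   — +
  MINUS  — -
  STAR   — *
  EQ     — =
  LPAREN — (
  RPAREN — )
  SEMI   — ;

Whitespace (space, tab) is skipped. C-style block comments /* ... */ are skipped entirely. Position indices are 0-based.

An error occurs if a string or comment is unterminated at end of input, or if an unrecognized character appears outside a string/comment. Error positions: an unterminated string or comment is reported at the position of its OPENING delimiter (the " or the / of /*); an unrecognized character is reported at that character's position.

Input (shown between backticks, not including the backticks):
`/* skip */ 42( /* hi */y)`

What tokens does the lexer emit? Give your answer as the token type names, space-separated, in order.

pos=0: enter COMMENT mode (saw '/*')
exit COMMENT mode (now at pos=10)
pos=11: emit NUM '42' (now at pos=13)
pos=13: emit LPAREN '('
pos=15: enter COMMENT mode (saw '/*')
exit COMMENT mode (now at pos=23)
pos=23: emit ID 'y' (now at pos=24)
pos=24: emit RPAREN ')'
DONE. 4 tokens: [NUM, LPAREN, ID, RPAREN]

Answer: NUM LPAREN ID RPAREN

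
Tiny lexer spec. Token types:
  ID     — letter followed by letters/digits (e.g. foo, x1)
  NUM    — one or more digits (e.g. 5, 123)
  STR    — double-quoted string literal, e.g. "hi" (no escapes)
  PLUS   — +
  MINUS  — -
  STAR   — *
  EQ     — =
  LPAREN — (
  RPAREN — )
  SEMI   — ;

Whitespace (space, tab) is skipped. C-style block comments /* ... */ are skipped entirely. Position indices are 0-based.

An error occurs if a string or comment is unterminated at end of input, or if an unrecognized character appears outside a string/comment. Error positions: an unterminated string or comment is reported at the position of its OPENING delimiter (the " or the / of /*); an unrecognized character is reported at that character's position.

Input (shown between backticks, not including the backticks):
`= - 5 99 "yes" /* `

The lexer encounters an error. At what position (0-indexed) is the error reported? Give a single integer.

Answer: 15

Derivation:
pos=0: emit EQ '='
pos=2: emit MINUS '-'
pos=4: emit NUM '5' (now at pos=5)
pos=6: emit NUM '99' (now at pos=8)
pos=9: enter STRING mode
pos=9: emit STR "yes" (now at pos=14)
pos=15: enter COMMENT mode (saw '/*')
pos=15: ERROR — unterminated comment (reached EOF)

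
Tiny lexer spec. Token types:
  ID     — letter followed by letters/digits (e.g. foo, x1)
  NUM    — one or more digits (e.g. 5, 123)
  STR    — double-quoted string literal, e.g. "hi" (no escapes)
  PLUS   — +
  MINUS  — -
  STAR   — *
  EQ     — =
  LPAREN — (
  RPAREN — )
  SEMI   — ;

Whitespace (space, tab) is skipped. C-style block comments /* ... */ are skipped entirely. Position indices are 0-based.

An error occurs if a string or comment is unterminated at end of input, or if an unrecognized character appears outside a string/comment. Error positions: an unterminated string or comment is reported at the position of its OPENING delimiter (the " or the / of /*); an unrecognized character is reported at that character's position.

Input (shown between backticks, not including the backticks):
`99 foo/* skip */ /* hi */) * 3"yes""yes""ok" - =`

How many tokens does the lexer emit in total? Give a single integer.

Answer: 10

Derivation:
pos=0: emit NUM '99' (now at pos=2)
pos=3: emit ID 'foo' (now at pos=6)
pos=6: enter COMMENT mode (saw '/*')
exit COMMENT mode (now at pos=16)
pos=17: enter COMMENT mode (saw '/*')
exit COMMENT mode (now at pos=25)
pos=25: emit RPAREN ')'
pos=27: emit STAR '*'
pos=29: emit NUM '3' (now at pos=30)
pos=30: enter STRING mode
pos=30: emit STR "yes" (now at pos=35)
pos=35: enter STRING mode
pos=35: emit STR "yes" (now at pos=40)
pos=40: enter STRING mode
pos=40: emit STR "ok" (now at pos=44)
pos=45: emit MINUS '-'
pos=47: emit EQ '='
DONE. 10 tokens: [NUM, ID, RPAREN, STAR, NUM, STR, STR, STR, MINUS, EQ]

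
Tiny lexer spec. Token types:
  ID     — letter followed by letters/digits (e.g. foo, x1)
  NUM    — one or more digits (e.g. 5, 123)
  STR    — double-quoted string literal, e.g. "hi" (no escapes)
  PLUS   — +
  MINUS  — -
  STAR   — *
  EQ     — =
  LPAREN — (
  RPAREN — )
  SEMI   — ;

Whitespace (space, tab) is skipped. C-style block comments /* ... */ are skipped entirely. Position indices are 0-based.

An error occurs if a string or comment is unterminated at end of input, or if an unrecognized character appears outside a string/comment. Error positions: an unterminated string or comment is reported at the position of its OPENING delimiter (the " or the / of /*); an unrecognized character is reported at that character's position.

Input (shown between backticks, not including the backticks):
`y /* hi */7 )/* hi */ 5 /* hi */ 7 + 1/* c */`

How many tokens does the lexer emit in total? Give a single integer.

Answer: 7

Derivation:
pos=0: emit ID 'y' (now at pos=1)
pos=2: enter COMMENT mode (saw '/*')
exit COMMENT mode (now at pos=10)
pos=10: emit NUM '7' (now at pos=11)
pos=12: emit RPAREN ')'
pos=13: enter COMMENT mode (saw '/*')
exit COMMENT mode (now at pos=21)
pos=22: emit NUM '5' (now at pos=23)
pos=24: enter COMMENT mode (saw '/*')
exit COMMENT mode (now at pos=32)
pos=33: emit NUM '7' (now at pos=34)
pos=35: emit PLUS '+'
pos=37: emit NUM '1' (now at pos=38)
pos=38: enter COMMENT mode (saw '/*')
exit COMMENT mode (now at pos=45)
DONE. 7 tokens: [ID, NUM, RPAREN, NUM, NUM, PLUS, NUM]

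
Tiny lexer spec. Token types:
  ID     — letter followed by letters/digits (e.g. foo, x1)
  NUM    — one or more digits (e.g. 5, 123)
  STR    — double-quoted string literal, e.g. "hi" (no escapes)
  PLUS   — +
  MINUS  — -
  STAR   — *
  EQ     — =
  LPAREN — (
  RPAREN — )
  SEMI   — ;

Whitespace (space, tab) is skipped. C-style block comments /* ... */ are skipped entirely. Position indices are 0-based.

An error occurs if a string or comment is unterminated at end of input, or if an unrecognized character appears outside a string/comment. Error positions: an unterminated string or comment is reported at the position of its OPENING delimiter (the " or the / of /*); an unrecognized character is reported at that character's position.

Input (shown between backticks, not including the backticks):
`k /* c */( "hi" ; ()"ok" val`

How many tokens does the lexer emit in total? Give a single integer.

pos=0: emit ID 'k' (now at pos=1)
pos=2: enter COMMENT mode (saw '/*')
exit COMMENT mode (now at pos=9)
pos=9: emit LPAREN '('
pos=11: enter STRING mode
pos=11: emit STR "hi" (now at pos=15)
pos=16: emit SEMI ';'
pos=18: emit LPAREN '('
pos=19: emit RPAREN ')'
pos=20: enter STRING mode
pos=20: emit STR "ok" (now at pos=24)
pos=25: emit ID 'val' (now at pos=28)
DONE. 8 tokens: [ID, LPAREN, STR, SEMI, LPAREN, RPAREN, STR, ID]

Answer: 8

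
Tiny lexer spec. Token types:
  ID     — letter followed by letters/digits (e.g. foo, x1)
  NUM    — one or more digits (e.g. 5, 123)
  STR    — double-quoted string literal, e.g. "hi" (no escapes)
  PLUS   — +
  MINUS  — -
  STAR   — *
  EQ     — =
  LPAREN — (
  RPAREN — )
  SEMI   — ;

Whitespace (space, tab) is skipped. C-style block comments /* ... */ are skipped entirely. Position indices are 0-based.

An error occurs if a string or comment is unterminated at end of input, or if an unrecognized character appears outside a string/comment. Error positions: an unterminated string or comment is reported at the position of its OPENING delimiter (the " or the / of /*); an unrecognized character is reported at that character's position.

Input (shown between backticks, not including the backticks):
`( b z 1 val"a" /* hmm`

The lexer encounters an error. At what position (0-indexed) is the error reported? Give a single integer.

pos=0: emit LPAREN '('
pos=2: emit ID 'b' (now at pos=3)
pos=4: emit ID 'z' (now at pos=5)
pos=6: emit NUM '1' (now at pos=7)
pos=8: emit ID 'val' (now at pos=11)
pos=11: enter STRING mode
pos=11: emit STR "a" (now at pos=14)
pos=15: enter COMMENT mode (saw '/*')
pos=15: ERROR — unterminated comment (reached EOF)

Answer: 15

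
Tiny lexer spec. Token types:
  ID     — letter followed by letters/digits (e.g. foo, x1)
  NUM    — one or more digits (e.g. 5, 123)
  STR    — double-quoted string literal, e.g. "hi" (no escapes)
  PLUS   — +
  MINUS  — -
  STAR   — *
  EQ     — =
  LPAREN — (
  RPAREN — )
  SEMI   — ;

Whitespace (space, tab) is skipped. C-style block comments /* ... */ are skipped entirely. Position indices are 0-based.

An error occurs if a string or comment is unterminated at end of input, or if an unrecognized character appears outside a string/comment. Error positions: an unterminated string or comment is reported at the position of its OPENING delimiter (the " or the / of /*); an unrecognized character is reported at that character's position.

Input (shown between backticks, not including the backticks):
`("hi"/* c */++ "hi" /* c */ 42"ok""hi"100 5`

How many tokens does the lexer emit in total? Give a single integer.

pos=0: emit LPAREN '('
pos=1: enter STRING mode
pos=1: emit STR "hi" (now at pos=5)
pos=5: enter COMMENT mode (saw '/*')
exit COMMENT mode (now at pos=12)
pos=12: emit PLUS '+'
pos=13: emit PLUS '+'
pos=15: enter STRING mode
pos=15: emit STR "hi" (now at pos=19)
pos=20: enter COMMENT mode (saw '/*')
exit COMMENT mode (now at pos=27)
pos=28: emit NUM '42' (now at pos=30)
pos=30: enter STRING mode
pos=30: emit STR "ok" (now at pos=34)
pos=34: enter STRING mode
pos=34: emit STR "hi" (now at pos=38)
pos=38: emit NUM '100' (now at pos=41)
pos=42: emit NUM '5' (now at pos=43)
DONE. 10 tokens: [LPAREN, STR, PLUS, PLUS, STR, NUM, STR, STR, NUM, NUM]

Answer: 10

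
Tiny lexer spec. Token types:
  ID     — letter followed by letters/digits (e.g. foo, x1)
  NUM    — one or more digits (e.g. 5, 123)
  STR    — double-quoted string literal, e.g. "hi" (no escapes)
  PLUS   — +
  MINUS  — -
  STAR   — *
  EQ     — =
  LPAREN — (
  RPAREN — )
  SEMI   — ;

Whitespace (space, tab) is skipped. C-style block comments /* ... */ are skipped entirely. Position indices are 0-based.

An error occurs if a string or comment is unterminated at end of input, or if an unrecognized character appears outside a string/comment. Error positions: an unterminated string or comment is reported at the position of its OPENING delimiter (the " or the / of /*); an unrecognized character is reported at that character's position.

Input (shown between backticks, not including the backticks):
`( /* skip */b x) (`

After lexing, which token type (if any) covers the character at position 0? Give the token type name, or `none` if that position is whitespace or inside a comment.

pos=0: emit LPAREN '('
pos=2: enter COMMENT mode (saw '/*')
exit COMMENT mode (now at pos=12)
pos=12: emit ID 'b' (now at pos=13)
pos=14: emit ID 'x' (now at pos=15)
pos=15: emit RPAREN ')'
pos=17: emit LPAREN '('
DONE. 5 tokens: [LPAREN, ID, ID, RPAREN, LPAREN]
Position 0: char is '(' -> LPAREN

Answer: LPAREN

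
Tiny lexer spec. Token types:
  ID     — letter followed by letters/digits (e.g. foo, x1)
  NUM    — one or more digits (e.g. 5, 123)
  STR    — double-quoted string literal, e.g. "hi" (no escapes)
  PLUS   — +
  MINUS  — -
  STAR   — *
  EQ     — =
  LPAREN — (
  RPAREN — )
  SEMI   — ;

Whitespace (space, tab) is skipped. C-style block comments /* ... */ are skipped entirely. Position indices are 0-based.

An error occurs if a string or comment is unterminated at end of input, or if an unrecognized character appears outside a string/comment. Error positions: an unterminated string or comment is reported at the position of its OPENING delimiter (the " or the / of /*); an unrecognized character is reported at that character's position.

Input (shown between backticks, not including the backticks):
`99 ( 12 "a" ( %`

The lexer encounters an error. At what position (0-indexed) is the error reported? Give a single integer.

Answer: 14

Derivation:
pos=0: emit NUM '99' (now at pos=2)
pos=3: emit LPAREN '('
pos=5: emit NUM '12' (now at pos=7)
pos=8: enter STRING mode
pos=8: emit STR "a" (now at pos=11)
pos=12: emit LPAREN '('
pos=14: ERROR — unrecognized char '%'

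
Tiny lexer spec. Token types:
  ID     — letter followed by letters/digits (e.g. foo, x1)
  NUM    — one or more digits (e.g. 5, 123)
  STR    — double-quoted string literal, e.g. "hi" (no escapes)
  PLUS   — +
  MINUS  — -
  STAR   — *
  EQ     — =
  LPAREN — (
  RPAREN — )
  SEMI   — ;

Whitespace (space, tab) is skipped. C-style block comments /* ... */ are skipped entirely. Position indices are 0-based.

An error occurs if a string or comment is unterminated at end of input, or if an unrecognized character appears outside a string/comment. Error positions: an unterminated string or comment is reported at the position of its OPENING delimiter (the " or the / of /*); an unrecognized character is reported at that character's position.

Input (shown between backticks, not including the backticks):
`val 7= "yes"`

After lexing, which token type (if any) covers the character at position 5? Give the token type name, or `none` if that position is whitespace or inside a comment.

Answer: EQ

Derivation:
pos=0: emit ID 'val' (now at pos=3)
pos=4: emit NUM '7' (now at pos=5)
pos=5: emit EQ '='
pos=7: enter STRING mode
pos=7: emit STR "yes" (now at pos=12)
DONE. 4 tokens: [ID, NUM, EQ, STR]
Position 5: char is '=' -> EQ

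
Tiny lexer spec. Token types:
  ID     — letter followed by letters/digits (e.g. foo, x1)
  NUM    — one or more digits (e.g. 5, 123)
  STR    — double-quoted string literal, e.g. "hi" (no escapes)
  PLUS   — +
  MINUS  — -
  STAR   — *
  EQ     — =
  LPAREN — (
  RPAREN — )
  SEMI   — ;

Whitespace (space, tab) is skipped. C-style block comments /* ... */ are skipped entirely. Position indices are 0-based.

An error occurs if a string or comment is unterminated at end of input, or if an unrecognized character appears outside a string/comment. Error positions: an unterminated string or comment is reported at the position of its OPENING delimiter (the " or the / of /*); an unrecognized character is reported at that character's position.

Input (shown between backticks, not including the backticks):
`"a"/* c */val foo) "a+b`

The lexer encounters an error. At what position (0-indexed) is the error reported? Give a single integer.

Answer: 19

Derivation:
pos=0: enter STRING mode
pos=0: emit STR "a" (now at pos=3)
pos=3: enter COMMENT mode (saw '/*')
exit COMMENT mode (now at pos=10)
pos=10: emit ID 'val' (now at pos=13)
pos=14: emit ID 'foo' (now at pos=17)
pos=17: emit RPAREN ')'
pos=19: enter STRING mode
pos=19: ERROR — unterminated string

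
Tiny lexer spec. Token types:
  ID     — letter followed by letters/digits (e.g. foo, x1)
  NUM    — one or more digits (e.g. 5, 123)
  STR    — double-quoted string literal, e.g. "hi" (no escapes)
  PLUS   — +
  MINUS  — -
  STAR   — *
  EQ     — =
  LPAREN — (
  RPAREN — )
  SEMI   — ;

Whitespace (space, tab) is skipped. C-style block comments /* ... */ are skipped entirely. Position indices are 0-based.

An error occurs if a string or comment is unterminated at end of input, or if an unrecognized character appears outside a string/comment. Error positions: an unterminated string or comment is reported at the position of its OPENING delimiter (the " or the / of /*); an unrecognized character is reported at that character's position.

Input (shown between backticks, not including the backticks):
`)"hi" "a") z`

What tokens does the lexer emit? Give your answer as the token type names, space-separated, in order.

pos=0: emit RPAREN ')'
pos=1: enter STRING mode
pos=1: emit STR "hi" (now at pos=5)
pos=6: enter STRING mode
pos=6: emit STR "a" (now at pos=9)
pos=9: emit RPAREN ')'
pos=11: emit ID 'z' (now at pos=12)
DONE. 5 tokens: [RPAREN, STR, STR, RPAREN, ID]

Answer: RPAREN STR STR RPAREN ID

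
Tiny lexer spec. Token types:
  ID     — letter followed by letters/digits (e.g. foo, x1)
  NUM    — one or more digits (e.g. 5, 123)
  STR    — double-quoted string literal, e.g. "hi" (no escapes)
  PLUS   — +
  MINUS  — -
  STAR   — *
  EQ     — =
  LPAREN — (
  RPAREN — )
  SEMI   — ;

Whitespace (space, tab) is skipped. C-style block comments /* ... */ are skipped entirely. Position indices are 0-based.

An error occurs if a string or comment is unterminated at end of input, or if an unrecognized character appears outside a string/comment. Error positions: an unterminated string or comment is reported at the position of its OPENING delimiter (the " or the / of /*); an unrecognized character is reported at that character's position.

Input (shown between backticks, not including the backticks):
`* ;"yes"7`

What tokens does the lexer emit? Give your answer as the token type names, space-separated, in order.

Answer: STAR SEMI STR NUM

Derivation:
pos=0: emit STAR '*'
pos=2: emit SEMI ';'
pos=3: enter STRING mode
pos=3: emit STR "yes" (now at pos=8)
pos=8: emit NUM '7' (now at pos=9)
DONE. 4 tokens: [STAR, SEMI, STR, NUM]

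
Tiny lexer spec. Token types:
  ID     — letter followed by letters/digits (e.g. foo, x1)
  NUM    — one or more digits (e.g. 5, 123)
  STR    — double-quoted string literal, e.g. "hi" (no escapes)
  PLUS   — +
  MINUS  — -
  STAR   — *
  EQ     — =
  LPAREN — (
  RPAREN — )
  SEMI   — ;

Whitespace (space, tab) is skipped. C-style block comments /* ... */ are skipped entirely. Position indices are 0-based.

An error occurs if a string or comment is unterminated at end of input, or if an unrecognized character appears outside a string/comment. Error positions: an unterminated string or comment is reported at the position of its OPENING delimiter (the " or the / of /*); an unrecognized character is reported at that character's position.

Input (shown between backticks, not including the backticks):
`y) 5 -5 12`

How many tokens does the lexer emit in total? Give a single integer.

pos=0: emit ID 'y' (now at pos=1)
pos=1: emit RPAREN ')'
pos=3: emit NUM '5' (now at pos=4)
pos=5: emit MINUS '-'
pos=6: emit NUM '5' (now at pos=7)
pos=8: emit NUM '12' (now at pos=10)
DONE. 6 tokens: [ID, RPAREN, NUM, MINUS, NUM, NUM]

Answer: 6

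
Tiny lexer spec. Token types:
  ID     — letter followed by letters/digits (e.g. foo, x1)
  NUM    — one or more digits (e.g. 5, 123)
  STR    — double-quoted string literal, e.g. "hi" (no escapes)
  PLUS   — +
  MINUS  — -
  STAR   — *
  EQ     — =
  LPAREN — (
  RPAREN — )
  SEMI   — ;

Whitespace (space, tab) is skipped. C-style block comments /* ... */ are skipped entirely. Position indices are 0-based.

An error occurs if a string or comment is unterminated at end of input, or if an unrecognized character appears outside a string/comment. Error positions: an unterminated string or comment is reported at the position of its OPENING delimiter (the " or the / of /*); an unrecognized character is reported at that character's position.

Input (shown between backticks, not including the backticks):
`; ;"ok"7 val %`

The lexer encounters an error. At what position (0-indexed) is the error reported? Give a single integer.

pos=0: emit SEMI ';'
pos=2: emit SEMI ';'
pos=3: enter STRING mode
pos=3: emit STR "ok" (now at pos=7)
pos=7: emit NUM '7' (now at pos=8)
pos=9: emit ID 'val' (now at pos=12)
pos=13: ERROR — unrecognized char '%'

Answer: 13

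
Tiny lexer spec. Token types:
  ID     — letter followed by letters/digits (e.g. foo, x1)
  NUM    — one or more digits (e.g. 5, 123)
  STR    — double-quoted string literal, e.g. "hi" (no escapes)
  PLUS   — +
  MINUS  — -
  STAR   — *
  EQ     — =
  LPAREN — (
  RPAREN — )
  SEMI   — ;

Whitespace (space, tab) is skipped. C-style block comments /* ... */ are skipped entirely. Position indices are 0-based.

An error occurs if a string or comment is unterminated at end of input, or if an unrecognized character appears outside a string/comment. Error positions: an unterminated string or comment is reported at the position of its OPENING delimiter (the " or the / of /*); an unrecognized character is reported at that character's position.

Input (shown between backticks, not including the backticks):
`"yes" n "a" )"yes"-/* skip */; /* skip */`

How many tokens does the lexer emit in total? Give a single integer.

Answer: 7

Derivation:
pos=0: enter STRING mode
pos=0: emit STR "yes" (now at pos=5)
pos=6: emit ID 'n' (now at pos=7)
pos=8: enter STRING mode
pos=8: emit STR "a" (now at pos=11)
pos=12: emit RPAREN ')'
pos=13: enter STRING mode
pos=13: emit STR "yes" (now at pos=18)
pos=18: emit MINUS '-'
pos=19: enter COMMENT mode (saw '/*')
exit COMMENT mode (now at pos=29)
pos=29: emit SEMI ';'
pos=31: enter COMMENT mode (saw '/*')
exit COMMENT mode (now at pos=41)
DONE. 7 tokens: [STR, ID, STR, RPAREN, STR, MINUS, SEMI]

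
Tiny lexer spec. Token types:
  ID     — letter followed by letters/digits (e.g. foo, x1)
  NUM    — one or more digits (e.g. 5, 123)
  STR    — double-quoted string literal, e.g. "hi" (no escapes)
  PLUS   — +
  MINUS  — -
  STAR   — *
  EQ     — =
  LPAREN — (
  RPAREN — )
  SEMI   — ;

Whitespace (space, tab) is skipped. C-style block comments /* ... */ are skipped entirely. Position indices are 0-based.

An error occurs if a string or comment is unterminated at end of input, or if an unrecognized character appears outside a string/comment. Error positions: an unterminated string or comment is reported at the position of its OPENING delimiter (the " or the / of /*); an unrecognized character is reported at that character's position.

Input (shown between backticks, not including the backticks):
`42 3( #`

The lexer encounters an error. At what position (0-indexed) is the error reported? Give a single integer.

Answer: 6

Derivation:
pos=0: emit NUM '42' (now at pos=2)
pos=3: emit NUM '3' (now at pos=4)
pos=4: emit LPAREN '('
pos=6: ERROR — unrecognized char '#'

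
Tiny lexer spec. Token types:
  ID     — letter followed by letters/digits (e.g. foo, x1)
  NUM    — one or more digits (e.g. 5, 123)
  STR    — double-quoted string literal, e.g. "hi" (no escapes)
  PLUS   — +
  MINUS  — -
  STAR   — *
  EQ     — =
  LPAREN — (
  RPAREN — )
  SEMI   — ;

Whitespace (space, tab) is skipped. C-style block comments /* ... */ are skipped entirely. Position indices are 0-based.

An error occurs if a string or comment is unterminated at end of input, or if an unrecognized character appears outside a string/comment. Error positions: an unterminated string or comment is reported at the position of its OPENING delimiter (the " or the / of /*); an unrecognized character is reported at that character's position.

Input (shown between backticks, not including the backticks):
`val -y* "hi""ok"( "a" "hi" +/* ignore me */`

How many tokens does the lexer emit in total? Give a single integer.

pos=0: emit ID 'val' (now at pos=3)
pos=4: emit MINUS '-'
pos=5: emit ID 'y' (now at pos=6)
pos=6: emit STAR '*'
pos=8: enter STRING mode
pos=8: emit STR "hi" (now at pos=12)
pos=12: enter STRING mode
pos=12: emit STR "ok" (now at pos=16)
pos=16: emit LPAREN '('
pos=18: enter STRING mode
pos=18: emit STR "a" (now at pos=21)
pos=22: enter STRING mode
pos=22: emit STR "hi" (now at pos=26)
pos=27: emit PLUS '+'
pos=28: enter COMMENT mode (saw '/*')
exit COMMENT mode (now at pos=43)
DONE. 10 tokens: [ID, MINUS, ID, STAR, STR, STR, LPAREN, STR, STR, PLUS]

Answer: 10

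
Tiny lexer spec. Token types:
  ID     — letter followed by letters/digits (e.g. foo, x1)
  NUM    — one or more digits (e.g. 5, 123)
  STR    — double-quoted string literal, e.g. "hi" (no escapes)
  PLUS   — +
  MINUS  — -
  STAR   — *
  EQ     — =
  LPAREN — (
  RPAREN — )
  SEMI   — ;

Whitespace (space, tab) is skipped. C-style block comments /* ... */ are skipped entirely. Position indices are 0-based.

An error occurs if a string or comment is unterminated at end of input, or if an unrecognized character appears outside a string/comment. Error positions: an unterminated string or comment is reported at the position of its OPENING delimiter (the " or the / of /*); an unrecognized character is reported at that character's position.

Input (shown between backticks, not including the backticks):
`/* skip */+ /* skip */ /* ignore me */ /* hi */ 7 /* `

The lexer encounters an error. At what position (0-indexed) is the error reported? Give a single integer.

Answer: 50

Derivation:
pos=0: enter COMMENT mode (saw '/*')
exit COMMENT mode (now at pos=10)
pos=10: emit PLUS '+'
pos=12: enter COMMENT mode (saw '/*')
exit COMMENT mode (now at pos=22)
pos=23: enter COMMENT mode (saw '/*')
exit COMMENT mode (now at pos=38)
pos=39: enter COMMENT mode (saw '/*')
exit COMMENT mode (now at pos=47)
pos=48: emit NUM '7' (now at pos=49)
pos=50: enter COMMENT mode (saw '/*')
pos=50: ERROR — unterminated comment (reached EOF)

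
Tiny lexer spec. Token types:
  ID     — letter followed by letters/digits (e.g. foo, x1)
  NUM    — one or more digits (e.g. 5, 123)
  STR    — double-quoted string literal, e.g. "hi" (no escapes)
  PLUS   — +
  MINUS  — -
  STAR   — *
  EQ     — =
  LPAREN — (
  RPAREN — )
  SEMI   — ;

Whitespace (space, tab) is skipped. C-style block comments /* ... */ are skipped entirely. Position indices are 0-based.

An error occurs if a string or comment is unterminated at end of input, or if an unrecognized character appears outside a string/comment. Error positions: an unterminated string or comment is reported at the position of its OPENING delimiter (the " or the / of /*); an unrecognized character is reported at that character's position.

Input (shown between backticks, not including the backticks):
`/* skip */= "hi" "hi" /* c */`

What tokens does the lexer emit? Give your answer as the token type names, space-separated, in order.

pos=0: enter COMMENT mode (saw '/*')
exit COMMENT mode (now at pos=10)
pos=10: emit EQ '='
pos=12: enter STRING mode
pos=12: emit STR "hi" (now at pos=16)
pos=17: enter STRING mode
pos=17: emit STR "hi" (now at pos=21)
pos=22: enter COMMENT mode (saw '/*')
exit COMMENT mode (now at pos=29)
DONE. 3 tokens: [EQ, STR, STR]

Answer: EQ STR STR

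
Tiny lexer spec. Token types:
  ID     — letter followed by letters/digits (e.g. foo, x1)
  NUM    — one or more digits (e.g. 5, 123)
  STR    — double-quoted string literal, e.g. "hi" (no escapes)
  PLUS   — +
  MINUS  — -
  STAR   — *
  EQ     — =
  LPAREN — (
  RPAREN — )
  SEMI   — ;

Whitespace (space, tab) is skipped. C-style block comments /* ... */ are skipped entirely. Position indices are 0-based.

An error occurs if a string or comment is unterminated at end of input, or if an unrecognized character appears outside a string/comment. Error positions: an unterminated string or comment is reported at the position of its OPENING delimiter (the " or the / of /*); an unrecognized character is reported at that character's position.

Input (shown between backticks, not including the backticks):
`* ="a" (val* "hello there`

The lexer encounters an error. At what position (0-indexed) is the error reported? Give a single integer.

pos=0: emit STAR '*'
pos=2: emit EQ '='
pos=3: enter STRING mode
pos=3: emit STR "a" (now at pos=6)
pos=7: emit LPAREN '('
pos=8: emit ID 'val' (now at pos=11)
pos=11: emit STAR '*'
pos=13: enter STRING mode
pos=13: ERROR — unterminated string

Answer: 13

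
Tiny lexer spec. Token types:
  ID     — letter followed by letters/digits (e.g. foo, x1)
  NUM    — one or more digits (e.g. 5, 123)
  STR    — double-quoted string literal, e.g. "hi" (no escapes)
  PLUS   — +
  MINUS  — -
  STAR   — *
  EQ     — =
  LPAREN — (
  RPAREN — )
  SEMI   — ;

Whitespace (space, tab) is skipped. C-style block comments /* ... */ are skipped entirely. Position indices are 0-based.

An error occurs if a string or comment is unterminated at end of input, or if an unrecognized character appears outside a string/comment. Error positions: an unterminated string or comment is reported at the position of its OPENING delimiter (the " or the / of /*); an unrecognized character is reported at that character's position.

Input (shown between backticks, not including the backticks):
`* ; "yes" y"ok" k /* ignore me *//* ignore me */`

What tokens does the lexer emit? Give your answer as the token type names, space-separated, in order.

Answer: STAR SEMI STR ID STR ID

Derivation:
pos=0: emit STAR '*'
pos=2: emit SEMI ';'
pos=4: enter STRING mode
pos=4: emit STR "yes" (now at pos=9)
pos=10: emit ID 'y' (now at pos=11)
pos=11: enter STRING mode
pos=11: emit STR "ok" (now at pos=15)
pos=16: emit ID 'k' (now at pos=17)
pos=18: enter COMMENT mode (saw '/*')
exit COMMENT mode (now at pos=33)
pos=33: enter COMMENT mode (saw '/*')
exit COMMENT mode (now at pos=48)
DONE. 6 tokens: [STAR, SEMI, STR, ID, STR, ID]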